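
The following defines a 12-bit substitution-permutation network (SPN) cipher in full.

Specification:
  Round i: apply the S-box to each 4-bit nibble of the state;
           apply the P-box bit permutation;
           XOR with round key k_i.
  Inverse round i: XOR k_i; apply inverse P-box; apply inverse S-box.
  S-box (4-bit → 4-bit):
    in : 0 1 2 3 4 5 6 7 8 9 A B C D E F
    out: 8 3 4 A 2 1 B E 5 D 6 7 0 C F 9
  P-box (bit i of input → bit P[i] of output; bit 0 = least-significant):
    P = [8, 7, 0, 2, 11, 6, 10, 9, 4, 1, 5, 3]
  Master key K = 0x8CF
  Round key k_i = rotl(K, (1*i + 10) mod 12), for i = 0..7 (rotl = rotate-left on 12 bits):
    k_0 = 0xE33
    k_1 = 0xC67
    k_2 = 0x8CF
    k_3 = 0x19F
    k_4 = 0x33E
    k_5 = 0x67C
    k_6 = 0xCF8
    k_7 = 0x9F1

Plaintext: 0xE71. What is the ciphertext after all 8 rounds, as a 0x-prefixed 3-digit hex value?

0x559

s_0 = plaintext = 0xE71
s_1 = Round(s_0, k_0) = 0x9C9
s_2 = Round(s_1, k_1) = 0xD5A
s_3 = Round(s_2, k_2) = 0x066
s_4 = Round(s_3, k_3) = 0xA53
s_5 = Round(s_4, k_4) = 0xB98
s_6 = Round(s_5, k_5) = 0x94F
s_7 = Round(s_6, k_6) = 0xD84
s_8 = Round(s_7, k_7) = 0x559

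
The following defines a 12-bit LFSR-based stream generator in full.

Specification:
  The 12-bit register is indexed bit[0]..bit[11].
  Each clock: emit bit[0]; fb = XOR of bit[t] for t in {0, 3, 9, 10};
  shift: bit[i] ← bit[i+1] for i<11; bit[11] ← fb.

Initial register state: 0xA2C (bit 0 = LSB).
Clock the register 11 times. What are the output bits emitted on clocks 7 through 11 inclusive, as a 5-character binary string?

00010

reg_0 = 0xA2C
clock 1: out=0, reg = 0x516
clock 2: out=0, reg = 0xA8B
clock 3: out=1, reg = 0xD45
clock 4: out=1, reg = 0x6A2
clock 5: out=0, reg = 0x351
clock 6: out=1, reg = 0x1A8
clock 7: out=0, reg = 0x8D4
clock 8: out=0, reg = 0x46A
clock 9: out=0, reg = 0x235
clock 10: out=1, reg = 0x11A
clock 11: out=0, reg = 0x88D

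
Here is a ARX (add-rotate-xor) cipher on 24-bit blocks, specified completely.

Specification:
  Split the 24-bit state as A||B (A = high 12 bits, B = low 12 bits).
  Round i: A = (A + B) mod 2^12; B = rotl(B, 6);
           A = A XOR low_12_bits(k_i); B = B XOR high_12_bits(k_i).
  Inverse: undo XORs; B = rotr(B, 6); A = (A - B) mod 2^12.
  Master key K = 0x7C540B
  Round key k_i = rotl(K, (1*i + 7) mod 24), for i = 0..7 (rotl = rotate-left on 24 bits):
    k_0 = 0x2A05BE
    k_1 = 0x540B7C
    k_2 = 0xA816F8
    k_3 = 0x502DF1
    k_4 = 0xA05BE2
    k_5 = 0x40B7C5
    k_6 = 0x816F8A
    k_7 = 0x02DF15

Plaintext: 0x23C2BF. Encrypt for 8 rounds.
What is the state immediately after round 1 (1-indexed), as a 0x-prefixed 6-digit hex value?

s_0 = plaintext = 0x23C2BF
s_1 = Round(s_0, k_0) = 0x145D6A
s_2 = Round(s_1, k_1) = 0x5D3FF5
s_3 = Round(s_2, k_2) = 0x3307FE
s_4 = Round(s_3, k_3) = 0x6DFA9D
s_5 = Round(s_4, k_4) = 0xA9ED6F
s_6 = Round(s_5, k_5) = 0xFC8FFE
s_7 = Round(s_6, k_6) = 0x04C7A9
s_8 = Round(s_7, k_7) = 0x8E0A73

0x145D6A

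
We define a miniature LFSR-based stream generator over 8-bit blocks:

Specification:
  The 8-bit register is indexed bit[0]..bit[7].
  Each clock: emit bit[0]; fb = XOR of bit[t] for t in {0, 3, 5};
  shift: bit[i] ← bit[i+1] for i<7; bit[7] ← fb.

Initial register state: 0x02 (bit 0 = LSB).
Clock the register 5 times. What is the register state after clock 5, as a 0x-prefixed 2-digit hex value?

reg_0 = 0x02
clock 1: out=0, reg = 0x01
clock 2: out=1, reg = 0x80
clock 3: out=0, reg = 0x40
clock 4: out=0, reg = 0x20
clock 5: out=0, reg = 0x90

0x90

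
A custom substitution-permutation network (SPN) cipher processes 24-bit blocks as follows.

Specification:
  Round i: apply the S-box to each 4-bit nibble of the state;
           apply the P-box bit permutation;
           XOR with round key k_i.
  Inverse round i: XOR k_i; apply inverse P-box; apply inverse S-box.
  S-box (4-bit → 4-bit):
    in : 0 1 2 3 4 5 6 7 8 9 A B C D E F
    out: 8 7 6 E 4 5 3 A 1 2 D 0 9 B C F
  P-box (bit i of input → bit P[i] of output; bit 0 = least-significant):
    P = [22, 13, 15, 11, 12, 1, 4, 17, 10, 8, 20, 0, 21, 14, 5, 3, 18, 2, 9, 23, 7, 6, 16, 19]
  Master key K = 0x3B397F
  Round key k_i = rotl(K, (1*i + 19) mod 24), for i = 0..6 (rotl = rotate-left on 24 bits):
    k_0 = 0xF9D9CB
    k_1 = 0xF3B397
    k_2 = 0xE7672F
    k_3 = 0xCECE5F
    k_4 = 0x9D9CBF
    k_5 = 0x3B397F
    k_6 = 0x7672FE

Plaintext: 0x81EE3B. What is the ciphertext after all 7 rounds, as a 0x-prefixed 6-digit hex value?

s_0 = plaintext = 0x81EE3B
s_1 = Round(s_0, k_0) = 0xEFDB74
s_2 = Round(s_1, k_1) = 0x5C7199
s_3 = Round(s_2, k_2) = 0x7202A5
s_4 = Round(s_3, k_3) = 0x945D03
s_5 = Round(s_4, k_4) = 0xBF33DE
s_6 = Round(s_5, k_5) = 0xADE250
s_7 = Round(s_6, k_6) = 0xEB6B42

0xEB6B42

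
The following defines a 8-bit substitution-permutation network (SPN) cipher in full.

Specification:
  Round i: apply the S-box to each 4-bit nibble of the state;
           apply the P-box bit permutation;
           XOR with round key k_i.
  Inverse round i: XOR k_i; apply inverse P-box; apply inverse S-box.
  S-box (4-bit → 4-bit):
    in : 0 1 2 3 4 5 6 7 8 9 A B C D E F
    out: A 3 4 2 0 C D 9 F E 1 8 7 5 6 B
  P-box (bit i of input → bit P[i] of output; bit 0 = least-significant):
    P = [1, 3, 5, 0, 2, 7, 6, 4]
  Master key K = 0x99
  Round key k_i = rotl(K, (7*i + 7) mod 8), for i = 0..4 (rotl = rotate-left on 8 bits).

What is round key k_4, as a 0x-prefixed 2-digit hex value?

K = 0x99
k_0 = rotl(K, (7*0+7) mod 8) = rotl(K, 7) = 0xCC
k_1 = rotl(K, (7*1+7) mod 8) = rotl(K, 6) = 0x66
k_2 = rotl(K, (7*2+7) mod 8) = rotl(K, 5) = 0x33
k_3 = rotl(K, (7*3+7) mod 8) = rotl(K, 4) = 0x99
k_4 = rotl(K, (7*4+7) mod 8) = rotl(K, 3) = 0xCC

0xCC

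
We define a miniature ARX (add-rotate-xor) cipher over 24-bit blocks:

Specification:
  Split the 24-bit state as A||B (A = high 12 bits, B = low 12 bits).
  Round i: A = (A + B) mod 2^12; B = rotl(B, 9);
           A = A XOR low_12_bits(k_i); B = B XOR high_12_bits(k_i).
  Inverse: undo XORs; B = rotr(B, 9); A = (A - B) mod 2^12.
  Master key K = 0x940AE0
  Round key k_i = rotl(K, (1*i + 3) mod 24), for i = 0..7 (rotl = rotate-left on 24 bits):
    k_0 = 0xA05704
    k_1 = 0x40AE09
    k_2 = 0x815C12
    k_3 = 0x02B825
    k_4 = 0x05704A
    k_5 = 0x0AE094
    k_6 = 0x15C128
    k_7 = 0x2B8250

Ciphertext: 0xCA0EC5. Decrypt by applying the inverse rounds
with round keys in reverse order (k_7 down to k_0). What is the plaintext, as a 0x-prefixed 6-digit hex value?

0x2A04F8

s_0 = ciphertext = 0xCA0EC5
s_1 = InvRound(s_0, k_7) = 0xB023EE
s_2 = InvRound(s_1, k_6) = 0x499591
s_3 = InvRound(s_2, k_5) = 0xA139FA
s_4 = InvRound(s_3, k_4) = 0xCEDD6C
s_5 = InvRound(s_4, k_3) = 0xA8AA3E
s_6 = InvRound(s_5, k_2) = 0x53F159
s_7 = InvRound(s_6, k_1) = 0x09CA9A
s_8 = InvRound(s_7, k_0) = 0x2A04F8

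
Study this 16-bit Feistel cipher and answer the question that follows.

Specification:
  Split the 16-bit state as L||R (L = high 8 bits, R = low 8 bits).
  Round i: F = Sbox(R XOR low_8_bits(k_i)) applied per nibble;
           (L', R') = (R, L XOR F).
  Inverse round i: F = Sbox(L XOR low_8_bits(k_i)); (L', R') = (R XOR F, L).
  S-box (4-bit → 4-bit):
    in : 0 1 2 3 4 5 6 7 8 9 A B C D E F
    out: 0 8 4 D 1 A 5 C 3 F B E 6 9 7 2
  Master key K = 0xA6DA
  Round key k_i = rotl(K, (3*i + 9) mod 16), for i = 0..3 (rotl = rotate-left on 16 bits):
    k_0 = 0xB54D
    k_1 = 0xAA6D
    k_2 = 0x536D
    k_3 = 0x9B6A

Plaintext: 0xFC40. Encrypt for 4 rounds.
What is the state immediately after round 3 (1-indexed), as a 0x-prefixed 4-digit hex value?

0xB362

s_0 = plaintext = 0xFC40
s_1 = Round(s_0, k_0) = 0x40F5
s_2 = Round(s_1, k_1) = 0xF5B3
s_3 = Round(s_2, k_2) = 0xB362
s_4 = Round(s_3, k_3) = 0x62B0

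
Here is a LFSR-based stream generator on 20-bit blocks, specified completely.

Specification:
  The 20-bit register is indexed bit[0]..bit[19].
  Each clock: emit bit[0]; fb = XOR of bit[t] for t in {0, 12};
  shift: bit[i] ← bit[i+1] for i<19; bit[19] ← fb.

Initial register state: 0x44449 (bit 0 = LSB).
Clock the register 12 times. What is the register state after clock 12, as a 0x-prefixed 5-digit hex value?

reg_0 = 0x44449
clock 1: out=1, reg = 0xA2224
clock 2: out=0, reg = 0x51112
clock 3: out=0, reg = 0xA8889
clock 4: out=1, reg = 0xD4444
clock 5: out=0, reg = 0x6A222
clock 6: out=0, reg = 0x35111
clock 7: out=1, reg = 0x1A888
clock 8: out=0, reg = 0x0D444
clock 9: out=0, reg = 0x86A22
clock 10: out=0, reg = 0x43511
clock 11: out=1, reg = 0x21A88
clock 12: out=0, reg = 0x90D44

0x90D44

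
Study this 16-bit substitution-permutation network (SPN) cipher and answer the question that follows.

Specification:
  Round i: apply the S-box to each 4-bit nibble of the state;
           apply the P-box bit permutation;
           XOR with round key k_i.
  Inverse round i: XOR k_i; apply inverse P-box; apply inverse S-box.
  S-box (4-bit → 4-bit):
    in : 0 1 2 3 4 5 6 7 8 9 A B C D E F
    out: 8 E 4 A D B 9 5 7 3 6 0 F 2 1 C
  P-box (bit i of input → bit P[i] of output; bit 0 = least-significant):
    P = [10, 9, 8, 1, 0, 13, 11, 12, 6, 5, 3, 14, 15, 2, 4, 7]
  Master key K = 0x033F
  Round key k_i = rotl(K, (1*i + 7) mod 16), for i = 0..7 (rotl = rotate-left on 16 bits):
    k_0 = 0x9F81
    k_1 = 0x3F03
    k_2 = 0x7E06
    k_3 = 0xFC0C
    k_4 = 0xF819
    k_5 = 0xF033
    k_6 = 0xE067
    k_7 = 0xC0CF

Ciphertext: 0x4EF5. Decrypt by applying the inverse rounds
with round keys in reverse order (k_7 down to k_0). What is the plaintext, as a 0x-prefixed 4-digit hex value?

s_0 = ciphertext = 0x4EF5
s_1 = InvRound(s_0, k_7) = 0x7A25
s_2 = InvRound(s_1, k_6) = 0xEEF3
s_3 = InvRound(s_2, k_5) = 0x0EF9
s_4 = InvRound(s_3, k_4) = 0x6539
s_5 = InvRound(s_4, k_3) = 0x8D42
s_6 = InvRound(s_5, k_2) = 0x963A
s_7 = InvRound(s_6, k_1) = 0x7A82
s_8 = InvRound(s_7, k_0) = 0xE094

0xE094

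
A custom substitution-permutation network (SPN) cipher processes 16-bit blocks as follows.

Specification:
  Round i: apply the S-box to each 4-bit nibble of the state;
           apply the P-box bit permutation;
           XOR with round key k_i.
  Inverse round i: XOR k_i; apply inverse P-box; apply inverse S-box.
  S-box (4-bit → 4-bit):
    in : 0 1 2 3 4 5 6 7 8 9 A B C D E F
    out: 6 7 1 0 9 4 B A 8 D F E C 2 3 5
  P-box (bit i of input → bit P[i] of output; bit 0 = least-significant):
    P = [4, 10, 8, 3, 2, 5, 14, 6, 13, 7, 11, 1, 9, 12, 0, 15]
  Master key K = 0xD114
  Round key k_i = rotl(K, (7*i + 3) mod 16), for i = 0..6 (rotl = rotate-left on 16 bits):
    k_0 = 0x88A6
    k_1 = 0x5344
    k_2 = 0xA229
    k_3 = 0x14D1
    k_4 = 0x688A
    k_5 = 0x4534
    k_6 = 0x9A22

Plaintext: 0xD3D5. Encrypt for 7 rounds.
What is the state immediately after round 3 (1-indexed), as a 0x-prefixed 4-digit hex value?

0xE19C

s_0 = plaintext = 0xD3D5
s_1 = Round(s_0, k_0) = 0x9986
s_2 = Round(s_1, k_1) = 0xFD1F
s_3 = Round(s_2, k_2) = 0xE19C
s_4 = Round(s_3, k_3) = 0x6F1D
s_5 = Round(s_4, k_4) = 0x96AE
s_6 = Round(s_5, k_5) = 0xA3C3
s_7 = Round(s_6, k_6) = 0x4863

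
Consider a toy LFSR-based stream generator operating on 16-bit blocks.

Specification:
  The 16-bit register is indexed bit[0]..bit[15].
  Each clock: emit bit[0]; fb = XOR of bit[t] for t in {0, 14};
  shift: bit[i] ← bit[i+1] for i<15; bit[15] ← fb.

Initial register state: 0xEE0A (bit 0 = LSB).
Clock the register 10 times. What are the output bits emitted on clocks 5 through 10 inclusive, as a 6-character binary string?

000001

reg_0 = 0xEE0A
clock 1: out=0, reg = 0xF705
clock 2: out=1, reg = 0x7B82
clock 3: out=0, reg = 0xBDC1
clock 4: out=1, reg = 0xDEE0
clock 5: out=0, reg = 0xEF70
clock 6: out=0, reg = 0xF7B8
clock 7: out=0, reg = 0xFBDC
clock 8: out=0, reg = 0xFDEE
clock 9: out=0, reg = 0xFEF7
clock 10: out=1, reg = 0x7F7B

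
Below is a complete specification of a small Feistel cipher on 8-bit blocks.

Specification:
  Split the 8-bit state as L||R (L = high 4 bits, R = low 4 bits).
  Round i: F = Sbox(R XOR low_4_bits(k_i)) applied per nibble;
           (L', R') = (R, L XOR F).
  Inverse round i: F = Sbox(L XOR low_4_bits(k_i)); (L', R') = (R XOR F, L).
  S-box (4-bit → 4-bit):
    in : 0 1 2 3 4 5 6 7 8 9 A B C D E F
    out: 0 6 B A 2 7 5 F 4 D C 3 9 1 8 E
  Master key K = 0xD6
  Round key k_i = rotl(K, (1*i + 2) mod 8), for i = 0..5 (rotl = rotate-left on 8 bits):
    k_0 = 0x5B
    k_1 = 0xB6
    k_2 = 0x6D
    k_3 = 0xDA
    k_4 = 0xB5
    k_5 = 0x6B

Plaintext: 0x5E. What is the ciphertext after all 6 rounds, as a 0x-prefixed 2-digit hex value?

0x29

s_0 = plaintext = 0x5E
s_1 = Round(s_0, k_0) = 0xE2
s_2 = Round(s_1, k_1) = 0x2C
s_3 = Round(s_2, k_2) = 0xC4
s_4 = Round(s_3, k_3) = 0x44
s_5 = Round(s_4, k_4) = 0x42
s_6 = Round(s_5, k_5) = 0x29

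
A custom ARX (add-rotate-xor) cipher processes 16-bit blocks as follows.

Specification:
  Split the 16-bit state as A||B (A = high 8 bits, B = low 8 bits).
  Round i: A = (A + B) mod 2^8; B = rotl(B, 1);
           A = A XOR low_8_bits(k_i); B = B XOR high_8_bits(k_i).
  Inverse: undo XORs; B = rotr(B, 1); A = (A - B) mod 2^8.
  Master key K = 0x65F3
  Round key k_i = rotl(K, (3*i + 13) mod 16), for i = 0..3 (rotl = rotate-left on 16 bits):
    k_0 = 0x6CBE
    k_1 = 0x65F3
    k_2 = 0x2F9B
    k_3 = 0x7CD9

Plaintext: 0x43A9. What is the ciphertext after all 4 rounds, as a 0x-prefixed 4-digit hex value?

s_0 = plaintext = 0x43A9
s_1 = Round(s_0, k_0) = 0x523F
s_2 = Round(s_1, k_1) = 0x621B
s_3 = Round(s_2, k_2) = 0xE619
s_4 = Round(s_3, k_3) = 0x264E

0x264E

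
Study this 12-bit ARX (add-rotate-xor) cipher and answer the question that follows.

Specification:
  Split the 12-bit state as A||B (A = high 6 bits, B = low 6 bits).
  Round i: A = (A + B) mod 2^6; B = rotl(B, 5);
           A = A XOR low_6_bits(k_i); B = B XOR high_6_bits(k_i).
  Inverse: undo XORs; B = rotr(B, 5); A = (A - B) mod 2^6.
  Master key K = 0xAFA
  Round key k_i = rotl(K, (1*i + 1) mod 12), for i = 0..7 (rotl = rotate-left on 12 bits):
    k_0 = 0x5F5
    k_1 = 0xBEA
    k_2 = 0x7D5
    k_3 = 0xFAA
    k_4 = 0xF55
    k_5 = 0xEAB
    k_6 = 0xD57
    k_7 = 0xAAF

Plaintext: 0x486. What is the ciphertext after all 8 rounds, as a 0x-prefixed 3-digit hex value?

s_0 = plaintext = 0x486
s_1 = Round(s_0, k_0) = 0xB54
s_2 = Round(s_1, k_1) = 0xAE5
s_3 = Round(s_2, k_2) = 0x16D
s_4 = Round(s_3, k_3) = 0x608
s_5 = Round(s_4, k_4) = 0xD79
s_6 = Round(s_5, k_5) = 0x146
s_7 = Round(s_6, k_6) = 0x736
s_8 = Round(s_7, k_7) = 0xF71

0xF71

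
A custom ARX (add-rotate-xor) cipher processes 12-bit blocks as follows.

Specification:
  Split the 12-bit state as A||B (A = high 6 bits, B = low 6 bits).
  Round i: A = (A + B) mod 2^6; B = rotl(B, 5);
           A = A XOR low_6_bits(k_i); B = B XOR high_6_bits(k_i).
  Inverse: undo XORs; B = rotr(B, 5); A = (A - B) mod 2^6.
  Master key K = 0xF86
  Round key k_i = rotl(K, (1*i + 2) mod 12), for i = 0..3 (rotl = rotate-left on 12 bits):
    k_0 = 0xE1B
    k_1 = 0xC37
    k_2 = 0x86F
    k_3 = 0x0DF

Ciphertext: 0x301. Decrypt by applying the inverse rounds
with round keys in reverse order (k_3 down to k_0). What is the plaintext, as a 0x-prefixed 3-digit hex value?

0x49E

s_0 = ciphertext = 0x301
s_1 = InvRound(s_0, k_3) = 0x3C4
s_2 = InvRound(s_1, k_2) = 0x54B
s_3 = InvRound(s_2, k_1) = 0xAF7
s_4 = InvRound(s_3, k_0) = 0x49E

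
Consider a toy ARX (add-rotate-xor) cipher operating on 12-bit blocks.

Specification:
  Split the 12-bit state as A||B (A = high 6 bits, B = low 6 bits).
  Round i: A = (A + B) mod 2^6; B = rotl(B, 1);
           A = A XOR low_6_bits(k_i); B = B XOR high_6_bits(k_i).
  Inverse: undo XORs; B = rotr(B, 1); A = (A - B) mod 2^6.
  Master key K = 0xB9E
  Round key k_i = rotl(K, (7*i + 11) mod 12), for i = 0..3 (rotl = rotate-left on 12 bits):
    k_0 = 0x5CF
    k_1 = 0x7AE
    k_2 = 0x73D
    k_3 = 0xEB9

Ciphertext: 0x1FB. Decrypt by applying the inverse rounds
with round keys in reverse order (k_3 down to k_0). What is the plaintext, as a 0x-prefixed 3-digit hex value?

0xE6B

s_0 = ciphertext = 0x1FB
s_1 = InvRound(s_0, k_3) = 0x7A0
s_2 = InvRound(s_1, k_2) = 0x15E
s_3 = InvRound(s_2, k_1) = 0xAC0
s_4 = InvRound(s_3, k_0) = 0xE6B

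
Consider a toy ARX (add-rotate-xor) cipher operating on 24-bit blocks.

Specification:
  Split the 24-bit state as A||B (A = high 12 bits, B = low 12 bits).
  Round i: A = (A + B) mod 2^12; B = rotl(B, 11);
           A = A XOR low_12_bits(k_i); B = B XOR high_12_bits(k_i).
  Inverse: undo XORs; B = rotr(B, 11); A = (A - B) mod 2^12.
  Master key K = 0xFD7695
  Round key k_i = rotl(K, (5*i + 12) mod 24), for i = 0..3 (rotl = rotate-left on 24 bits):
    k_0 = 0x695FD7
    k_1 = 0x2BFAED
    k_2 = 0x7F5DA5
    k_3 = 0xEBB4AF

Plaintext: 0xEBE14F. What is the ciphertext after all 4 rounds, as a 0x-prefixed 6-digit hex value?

0x8E7C28

s_0 = plaintext = 0xEBE14F
s_1 = Round(s_0, k_0) = 0xFDAE32
s_2 = Round(s_1, k_1) = 0x4E15A6
s_3 = Round(s_2, k_2) = 0x722526
s_4 = Round(s_3, k_3) = 0x8E7C28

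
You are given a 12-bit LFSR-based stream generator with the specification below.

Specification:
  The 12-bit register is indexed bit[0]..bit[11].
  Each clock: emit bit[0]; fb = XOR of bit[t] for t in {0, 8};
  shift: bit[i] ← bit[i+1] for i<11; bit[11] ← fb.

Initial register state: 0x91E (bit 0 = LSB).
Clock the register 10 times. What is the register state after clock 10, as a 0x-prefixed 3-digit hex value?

0xD9E

reg_0 = 0x91E
clock 1: out=0, reg = 0xC8F
clock 2: out=1, reg = 0xE47
clock 3: out=1, reg = 0xF23
clock 4: out=1, reg = 0x791
clock 5: out=1, reg = 0x3C8
clock 6: out=0, reg = 0x9E4
clock 7: out=0, reg = 0xCF2
clock 8: out=0, reg = 0x679
clock 9: out=1, reg = 0xB3C
clock 10: out=0, reg = 0xD9E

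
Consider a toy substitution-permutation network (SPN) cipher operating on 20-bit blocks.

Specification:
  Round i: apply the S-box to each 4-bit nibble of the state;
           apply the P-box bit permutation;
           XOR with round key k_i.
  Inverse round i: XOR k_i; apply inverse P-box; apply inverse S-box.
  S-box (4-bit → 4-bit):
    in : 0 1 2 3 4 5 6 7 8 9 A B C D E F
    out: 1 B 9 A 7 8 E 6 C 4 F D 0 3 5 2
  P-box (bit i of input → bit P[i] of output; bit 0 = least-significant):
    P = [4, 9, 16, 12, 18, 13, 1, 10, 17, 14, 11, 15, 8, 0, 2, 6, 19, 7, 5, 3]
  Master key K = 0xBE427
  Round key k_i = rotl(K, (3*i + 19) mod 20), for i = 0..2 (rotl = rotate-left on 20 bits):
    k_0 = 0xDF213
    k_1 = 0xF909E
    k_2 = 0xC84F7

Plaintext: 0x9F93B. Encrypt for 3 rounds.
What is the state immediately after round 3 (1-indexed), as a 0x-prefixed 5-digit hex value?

s_0 = plaintext = 0x9F93B
s_1 = Round(s_0, k_0) = 0xCCE22
s_2 = Round(s_1, k_1) = 0x98C8E
s_3 = Round(s_2, k_2) = 0xD8081

0xD8081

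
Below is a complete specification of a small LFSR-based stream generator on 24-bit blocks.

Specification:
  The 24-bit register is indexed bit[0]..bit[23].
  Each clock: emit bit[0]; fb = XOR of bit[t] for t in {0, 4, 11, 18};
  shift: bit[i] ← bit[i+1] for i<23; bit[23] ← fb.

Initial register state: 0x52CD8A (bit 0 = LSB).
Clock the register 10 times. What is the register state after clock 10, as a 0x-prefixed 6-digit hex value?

reg_0 = 0x52CD8A
clock 1: out=0, reg = 0xA966C5
clock 2: out=1, reg = 0xD4B362
clock 3: out=0, reg = 0xEA59B1
clock 4: out=1, reg = 0xF52CD8
clock 5: out=0, reg = 0xFA966C
clock 6: out=0, reg = 0x7D4B36
clock 7: out=0, reg = 0xBEA59B
clock 8: out=1, reg = 0xDF52CD
clock 9: out=1, reg = 0x6FA966
clock 10: out=0, reg = 0x37D4B3

0x37D4B3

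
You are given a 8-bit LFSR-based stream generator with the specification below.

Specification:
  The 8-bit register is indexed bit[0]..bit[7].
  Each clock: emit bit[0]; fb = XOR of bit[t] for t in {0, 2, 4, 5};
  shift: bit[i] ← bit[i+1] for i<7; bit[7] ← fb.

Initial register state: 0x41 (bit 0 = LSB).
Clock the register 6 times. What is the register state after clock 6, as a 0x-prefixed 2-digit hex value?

0x7D

reg_0 = 0x41
clock 1: out=1, reg = 0xA0
clock 2: out=0, reg = 0xD0
clock 3: out=0, reg = 0xE8
clock 4: out=0, reg = 0xF4
clock 5: out=0, reg = 0xFA
clock 6: out=0, reg = 0x7D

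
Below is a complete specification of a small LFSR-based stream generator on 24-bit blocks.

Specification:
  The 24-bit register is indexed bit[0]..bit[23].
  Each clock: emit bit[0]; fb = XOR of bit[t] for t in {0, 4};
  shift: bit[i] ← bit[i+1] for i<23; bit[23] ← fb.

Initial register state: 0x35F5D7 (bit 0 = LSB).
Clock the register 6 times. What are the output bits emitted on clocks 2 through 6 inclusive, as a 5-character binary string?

reg_0 = 0x35F5D7
clock 1: out=1, reg = 0x1AFAEB
clock 2: out=1, reg = 0x8D7D75
clock 3: out=1, reg = 0x46BEBA
clock 4: out=0, reg = 0xA35F5D
clock 5: out=1, reg = 0x51AFAE
clock 6: out=0, reg = 0x28D7D7

11010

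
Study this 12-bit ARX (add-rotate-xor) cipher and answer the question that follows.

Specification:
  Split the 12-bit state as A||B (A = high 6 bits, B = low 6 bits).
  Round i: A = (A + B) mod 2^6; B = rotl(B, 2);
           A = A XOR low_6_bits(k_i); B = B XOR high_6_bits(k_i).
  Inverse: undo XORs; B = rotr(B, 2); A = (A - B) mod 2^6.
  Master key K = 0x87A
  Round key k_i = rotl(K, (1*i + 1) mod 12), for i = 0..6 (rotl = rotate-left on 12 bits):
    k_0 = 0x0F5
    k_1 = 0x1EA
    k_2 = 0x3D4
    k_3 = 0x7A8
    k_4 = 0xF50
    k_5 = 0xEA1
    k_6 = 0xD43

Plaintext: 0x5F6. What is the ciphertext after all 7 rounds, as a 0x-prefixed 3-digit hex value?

0xA0A

s_0 = plaintext = 0x5F6
s_1 = Round(s_0, k_0) = 0xE18
s_2 = Round(s_1, k_1) = 0xEA6
s_3 = Round(s_2, k_2) = 0xD15
s_4 = Round(s_3, k_3) = 0x84B
s_5 = Round(s_4, k_4) = 0xF11
s_6 = Round(s_5, k_5) = 0xB3F
s_7 = Round(s_6, k_6) = 0xA0A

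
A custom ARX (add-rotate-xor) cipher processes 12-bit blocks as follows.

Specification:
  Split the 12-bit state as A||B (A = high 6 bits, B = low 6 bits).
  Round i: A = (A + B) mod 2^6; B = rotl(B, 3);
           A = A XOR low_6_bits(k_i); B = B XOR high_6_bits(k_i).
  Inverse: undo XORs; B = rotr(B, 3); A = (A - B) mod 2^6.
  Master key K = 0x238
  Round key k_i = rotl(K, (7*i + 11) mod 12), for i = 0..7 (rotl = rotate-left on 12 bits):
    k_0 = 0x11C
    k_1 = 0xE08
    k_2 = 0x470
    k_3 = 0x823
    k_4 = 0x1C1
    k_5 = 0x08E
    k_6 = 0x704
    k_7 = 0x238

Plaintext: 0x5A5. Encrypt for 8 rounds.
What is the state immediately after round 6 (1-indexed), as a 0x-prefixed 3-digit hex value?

0xA2D

s_0 = plaintext = 0x5A5
s_1 = Round(s_0, k_0) = 0x9E8
s_2 = Round(s_1, k_1) = 0x1FD
s_3 = Round(s_2, k_2) = 0xD3E
s_4 = Round(s_3, k_3) = 0x457
s_5 = Round(s_4, k_4) = 0xA7D
s_6 = Round(s_5, k_5) = 0xA2D
s_7 = Round(s_6, k_6) = 0x471
s_8 = Round(s_7, k_7) = 0xE86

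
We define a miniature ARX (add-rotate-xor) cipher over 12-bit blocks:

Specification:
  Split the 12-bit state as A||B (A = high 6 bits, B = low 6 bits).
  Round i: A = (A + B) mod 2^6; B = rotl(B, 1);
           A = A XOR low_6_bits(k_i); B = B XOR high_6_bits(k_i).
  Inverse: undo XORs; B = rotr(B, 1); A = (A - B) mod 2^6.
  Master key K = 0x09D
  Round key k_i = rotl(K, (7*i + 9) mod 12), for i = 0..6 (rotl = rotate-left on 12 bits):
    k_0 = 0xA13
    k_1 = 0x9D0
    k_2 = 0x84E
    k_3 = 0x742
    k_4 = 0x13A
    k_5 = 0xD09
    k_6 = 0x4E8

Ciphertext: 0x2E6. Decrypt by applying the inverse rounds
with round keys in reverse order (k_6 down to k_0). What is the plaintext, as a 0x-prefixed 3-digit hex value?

s_0 = ciphertext = 0x2E6
s_1 = InvRound(s_0, k_6) = 0xA7A
s_2 = InvRound(s_1, k_5) = 0x647
s_3 = InvRound(s_2, k_4) = 0x0A1
s_4 = InvRound(s_3, k_3) = 0x89E
s_5 = InvRound(s_4, k_2) = 0xB7F
s_6 = InvRound(s_5, k_1) = 0xC4C
s_7 = InvRound(s_6, k_0) = 0x412

0x412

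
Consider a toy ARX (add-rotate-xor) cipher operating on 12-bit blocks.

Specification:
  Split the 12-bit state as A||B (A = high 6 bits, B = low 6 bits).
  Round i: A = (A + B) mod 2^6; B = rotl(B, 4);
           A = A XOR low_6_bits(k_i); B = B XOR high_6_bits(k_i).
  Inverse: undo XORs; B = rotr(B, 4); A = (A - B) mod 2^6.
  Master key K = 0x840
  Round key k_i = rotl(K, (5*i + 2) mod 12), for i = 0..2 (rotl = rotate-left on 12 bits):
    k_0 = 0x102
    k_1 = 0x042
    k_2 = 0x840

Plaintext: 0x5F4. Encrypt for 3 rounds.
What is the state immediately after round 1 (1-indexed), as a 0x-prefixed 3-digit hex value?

0x249

s_0 = plaintext = 0x5F4
s_1 = Round(s_0, k_0) = 0x249
s_2 = Round(s_1, k_1) = 0x413
s_3 = Round(s_2, k_2) = 0x8D5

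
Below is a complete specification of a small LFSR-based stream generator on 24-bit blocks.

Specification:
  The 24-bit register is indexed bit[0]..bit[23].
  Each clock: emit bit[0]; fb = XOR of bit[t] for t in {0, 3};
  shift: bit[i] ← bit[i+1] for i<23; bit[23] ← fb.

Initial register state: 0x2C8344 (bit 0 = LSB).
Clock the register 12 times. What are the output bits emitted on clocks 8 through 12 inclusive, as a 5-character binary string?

reg_0 = 0x2C8344
clock 1: out=0, reg = 0x1641A2
clock 2: out=0, reg = 0x0B20D1
clock 3: out=1, reg = 0x859068
clock 4: out=0, reg = 0xC2C834
clock 5: out=0, reg = 0x61641A
clock 6: out=0, reg = 0xB0B20D
clock 7: out=1, reg = 0x585906
clock 8: out=0, reg = 0x2C2C83
clock 9: out=1, reg = 0x961641
clock 10: out=1, reg = 0xCB0B20
clock 11: out=0, reg = 0x658590
clock 12: out=0, reg = 0x32C2C8

01100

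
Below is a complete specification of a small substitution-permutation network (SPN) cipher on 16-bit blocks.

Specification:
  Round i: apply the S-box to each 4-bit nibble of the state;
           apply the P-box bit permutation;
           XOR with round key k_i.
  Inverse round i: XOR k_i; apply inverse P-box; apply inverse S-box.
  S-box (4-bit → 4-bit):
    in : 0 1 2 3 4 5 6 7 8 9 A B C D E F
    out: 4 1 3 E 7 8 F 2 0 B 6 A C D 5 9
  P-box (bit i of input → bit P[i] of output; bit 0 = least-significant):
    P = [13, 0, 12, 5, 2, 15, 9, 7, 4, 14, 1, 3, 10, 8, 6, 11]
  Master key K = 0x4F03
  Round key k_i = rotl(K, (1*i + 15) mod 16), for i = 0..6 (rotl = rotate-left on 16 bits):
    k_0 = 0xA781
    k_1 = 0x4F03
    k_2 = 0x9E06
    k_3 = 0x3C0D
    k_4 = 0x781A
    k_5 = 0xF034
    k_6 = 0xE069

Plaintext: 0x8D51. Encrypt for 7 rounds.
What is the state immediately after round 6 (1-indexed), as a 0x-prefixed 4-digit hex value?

0x903F

s_0 = plaintext = 0x8D51
s_1 = Round(s_0, k_0) = 0x871B
s_2 = Round(s_1, k_1) = 0x0F26
s_3 = Round(s_2, k_2) = 0x2E7B
s_4 = Round(s_3, k_3) = 0xB93E
s_5 = Round(s_4, k_4) = 0x8382
s_6 = Round(s_5, k_5) = 0x903F
s_7 = Round(s_6, k_6) = 0x4FCB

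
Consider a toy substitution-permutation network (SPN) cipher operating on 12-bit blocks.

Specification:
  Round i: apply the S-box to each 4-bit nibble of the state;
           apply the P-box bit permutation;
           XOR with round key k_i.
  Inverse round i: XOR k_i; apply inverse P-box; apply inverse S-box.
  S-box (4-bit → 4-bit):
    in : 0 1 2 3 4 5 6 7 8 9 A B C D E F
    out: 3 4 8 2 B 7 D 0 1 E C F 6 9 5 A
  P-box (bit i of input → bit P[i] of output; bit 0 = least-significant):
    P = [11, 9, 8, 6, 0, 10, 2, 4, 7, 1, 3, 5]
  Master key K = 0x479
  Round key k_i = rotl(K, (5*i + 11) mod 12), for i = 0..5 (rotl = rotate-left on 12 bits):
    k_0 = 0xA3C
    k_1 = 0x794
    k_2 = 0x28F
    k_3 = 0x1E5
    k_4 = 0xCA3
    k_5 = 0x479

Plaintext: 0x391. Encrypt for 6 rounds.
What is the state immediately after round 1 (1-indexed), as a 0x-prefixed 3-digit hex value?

0xF2A

s_0 = plaintext = 0x391
s_1 = Round(s_0, k_0) = 0xF2A
s_2 = Round(s_1, k_1) = 0x6E6
s_3 = Round(s_2, k_2) = 0xB62
s_4 = Round(s_3, k_3) = 0x11A
s_5 = Round(s_4, k_4) = 0xDEF
s_6 = Round(s_5, k_5) = 0x69C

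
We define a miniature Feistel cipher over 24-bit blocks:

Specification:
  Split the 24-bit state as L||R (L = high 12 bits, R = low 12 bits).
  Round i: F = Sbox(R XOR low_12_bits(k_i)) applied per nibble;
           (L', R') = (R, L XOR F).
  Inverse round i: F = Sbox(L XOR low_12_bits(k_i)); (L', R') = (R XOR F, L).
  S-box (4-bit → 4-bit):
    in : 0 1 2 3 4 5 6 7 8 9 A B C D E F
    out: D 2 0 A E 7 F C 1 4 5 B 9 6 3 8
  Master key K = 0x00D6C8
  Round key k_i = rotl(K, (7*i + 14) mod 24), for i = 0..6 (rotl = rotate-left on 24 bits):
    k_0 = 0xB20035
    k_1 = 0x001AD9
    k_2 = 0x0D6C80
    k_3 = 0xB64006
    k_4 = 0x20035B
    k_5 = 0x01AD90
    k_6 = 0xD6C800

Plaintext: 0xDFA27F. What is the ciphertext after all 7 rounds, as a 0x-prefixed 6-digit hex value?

0x329DF1

s_0 = plaintext = 0xDFA27F
s_1 = Round(s_0, k_0) = 0x27FD1F
s_2 = Round(s_1, k_1) = 0xD1FEE0
s_3 = Round(s_2, k_2) = 0xEE0DE2
s_4 = Round(s_3, k_3) = 0xDE28DE
s_5 = Round(s_4, k_4) = 0x8DE6F5
s_6 = Round(s_5, k_5) = 0x6F5329
s_7 = Round(s_6, k_6) = 0x329DF1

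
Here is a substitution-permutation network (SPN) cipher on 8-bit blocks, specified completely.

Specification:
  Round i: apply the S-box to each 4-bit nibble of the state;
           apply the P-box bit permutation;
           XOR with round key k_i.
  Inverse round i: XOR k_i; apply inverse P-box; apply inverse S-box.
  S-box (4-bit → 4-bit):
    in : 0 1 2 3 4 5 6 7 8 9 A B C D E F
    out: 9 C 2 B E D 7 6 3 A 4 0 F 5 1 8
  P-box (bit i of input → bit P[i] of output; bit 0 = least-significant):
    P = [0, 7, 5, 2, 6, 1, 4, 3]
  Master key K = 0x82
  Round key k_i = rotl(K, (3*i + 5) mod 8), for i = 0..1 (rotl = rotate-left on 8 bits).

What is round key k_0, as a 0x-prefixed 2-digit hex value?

K = 0x82
k_0 = rotl(K, (3*0+5) mod 8) = rotl(K, 5) = 0x50

0x50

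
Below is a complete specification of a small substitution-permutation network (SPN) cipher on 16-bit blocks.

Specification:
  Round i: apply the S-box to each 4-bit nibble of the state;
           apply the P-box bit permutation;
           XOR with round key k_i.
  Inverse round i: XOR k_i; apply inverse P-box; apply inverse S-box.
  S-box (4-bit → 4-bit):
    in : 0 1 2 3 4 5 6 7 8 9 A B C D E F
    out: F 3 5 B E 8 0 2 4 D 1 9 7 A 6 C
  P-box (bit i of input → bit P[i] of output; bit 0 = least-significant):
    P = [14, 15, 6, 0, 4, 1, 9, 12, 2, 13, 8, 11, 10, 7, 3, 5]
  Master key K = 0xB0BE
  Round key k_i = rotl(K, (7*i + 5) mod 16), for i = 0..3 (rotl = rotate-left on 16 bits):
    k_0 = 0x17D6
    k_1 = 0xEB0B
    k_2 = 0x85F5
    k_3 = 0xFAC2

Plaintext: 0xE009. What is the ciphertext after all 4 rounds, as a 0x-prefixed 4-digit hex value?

s_0 = plaintext = 0xE009
s_1 = Round(s_0, k_0) = 0x6C09
s_2 = Round(s_1, k_1) = 0x985C
s_3 = Round(s_2, k_2) = 0x509D
s_4 = Round(s_3, k_3) = 0x41F7

0x41F7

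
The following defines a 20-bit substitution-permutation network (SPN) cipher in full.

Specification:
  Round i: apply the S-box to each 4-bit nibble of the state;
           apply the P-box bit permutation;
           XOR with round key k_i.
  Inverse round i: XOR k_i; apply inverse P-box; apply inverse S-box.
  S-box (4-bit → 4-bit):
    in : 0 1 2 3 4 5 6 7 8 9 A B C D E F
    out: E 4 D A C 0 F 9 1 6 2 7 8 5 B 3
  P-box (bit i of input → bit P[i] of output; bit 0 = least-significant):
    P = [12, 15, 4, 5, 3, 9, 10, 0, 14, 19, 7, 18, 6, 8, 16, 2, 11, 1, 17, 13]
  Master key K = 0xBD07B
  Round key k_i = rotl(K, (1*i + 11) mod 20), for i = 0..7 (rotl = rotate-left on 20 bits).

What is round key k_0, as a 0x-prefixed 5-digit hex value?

0x3DDE8

K = 0xBD07B
k_0 = rotl(K, (1*0+11) mod 20) = rotl(K, 11) = 0x3DDE8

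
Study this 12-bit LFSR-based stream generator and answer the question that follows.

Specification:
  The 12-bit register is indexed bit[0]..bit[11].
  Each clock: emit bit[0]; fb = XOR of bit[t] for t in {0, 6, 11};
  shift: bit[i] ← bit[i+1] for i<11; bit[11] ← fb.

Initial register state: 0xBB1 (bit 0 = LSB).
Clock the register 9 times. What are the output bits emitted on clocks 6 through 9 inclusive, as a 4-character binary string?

1011

reg_0 = 0xBB1
clock 1: out=1, reg = 0x5D8
clock 2: out=0, reg = 0xAEC
clock 3: out=0, reg = 0x576
clock 4: out=0, reg = 0xABB
clock 5: out=1, reg = 0x55D
clock 6: out=1, reg = 0x2AE
clock 7: out=0, reg = 0x157
clock 8: out=1, reg = 0x0AB
clock 9: out=1, reg = 0x855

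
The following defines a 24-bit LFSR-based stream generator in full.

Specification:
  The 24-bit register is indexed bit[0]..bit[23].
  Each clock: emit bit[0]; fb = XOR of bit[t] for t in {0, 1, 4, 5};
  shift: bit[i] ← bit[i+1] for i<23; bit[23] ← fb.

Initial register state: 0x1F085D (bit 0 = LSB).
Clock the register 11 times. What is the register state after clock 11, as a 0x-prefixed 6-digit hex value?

reg_0 = 0x1F085D
clock 1: out=1, reg = 0x0F842E
clock 2: out=0, reg = 0x07C217
clock 3: out=1, reg = 0x83E10B
clock 4: out=1, reg = 0x41F085
clock 5: out=1, reg = 0xA0F842
clock 6: out=0, reg = 0xD07C21
clock 7: out=1, reg = 0x683E10
clock 8: out=0, reg = 0xB41F08
clock 9: out=0, reg = 0x5A0F84
clock 10: out=0, reg = 0x2D07C2
clock 11: out=0, reg = 0x9683E1

0x9683E1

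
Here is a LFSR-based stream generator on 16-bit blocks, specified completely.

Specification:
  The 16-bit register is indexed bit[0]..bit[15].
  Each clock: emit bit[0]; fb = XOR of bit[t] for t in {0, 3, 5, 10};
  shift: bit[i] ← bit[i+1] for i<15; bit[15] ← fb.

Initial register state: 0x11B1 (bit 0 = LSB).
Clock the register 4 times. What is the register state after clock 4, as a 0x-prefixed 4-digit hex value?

0xE11B

reg_0 = 0x11B1
clock 1: out=1, reg = 0x08D8
clock 2: out=0, reg = 0x846C
clock 3: out=0, reg = 0xC236
clock 4: out=0, reg = 0xE11B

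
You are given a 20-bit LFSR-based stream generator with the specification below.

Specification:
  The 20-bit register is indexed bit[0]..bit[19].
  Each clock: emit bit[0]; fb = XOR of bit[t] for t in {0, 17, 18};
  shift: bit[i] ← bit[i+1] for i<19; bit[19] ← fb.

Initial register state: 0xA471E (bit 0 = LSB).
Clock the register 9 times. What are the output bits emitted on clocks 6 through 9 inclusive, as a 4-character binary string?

reg_0 = 0xA471E
clock 1: out=0, reg = 0xD238F
clock 2: out=1, reg = 0x691C7
clock 3: out=1, reg = 0xB48E3
clock 4: out=1, reg = 0x5A471
clock 5: out=1, reg = 0x2D238
clock 6: out=0, reg = 0x9691C
clock 7: out=0, reg = 0x4B48E
clock 8: out=0, reg = 0xA5A47
clock 9: out=1, reg = 0x52D23

0001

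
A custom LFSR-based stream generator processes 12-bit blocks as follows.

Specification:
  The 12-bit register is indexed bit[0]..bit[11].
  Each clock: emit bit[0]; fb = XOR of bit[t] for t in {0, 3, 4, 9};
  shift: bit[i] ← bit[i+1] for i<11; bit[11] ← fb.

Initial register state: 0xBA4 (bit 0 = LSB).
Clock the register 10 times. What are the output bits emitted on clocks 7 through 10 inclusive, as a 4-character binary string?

0111

reg_0 = 0xBA4
clock 1: out=0, reg = 0xDD2
clock 2: out=0, reg = 0xEE9
clock 3: out=1, reg = 0xF74
clock 4: out=0, reg = 0x7BA
clock 5: out=0, reg = 0xBDD
clock 6: out=1, reg = 0x5EE
clock 7: out=0, reg = 0xAF7
clock 8: out=1, reg = 0xD7B
clock 9: out=1, reg = 0xEBD
clock 10: out=1, reg = 0x75E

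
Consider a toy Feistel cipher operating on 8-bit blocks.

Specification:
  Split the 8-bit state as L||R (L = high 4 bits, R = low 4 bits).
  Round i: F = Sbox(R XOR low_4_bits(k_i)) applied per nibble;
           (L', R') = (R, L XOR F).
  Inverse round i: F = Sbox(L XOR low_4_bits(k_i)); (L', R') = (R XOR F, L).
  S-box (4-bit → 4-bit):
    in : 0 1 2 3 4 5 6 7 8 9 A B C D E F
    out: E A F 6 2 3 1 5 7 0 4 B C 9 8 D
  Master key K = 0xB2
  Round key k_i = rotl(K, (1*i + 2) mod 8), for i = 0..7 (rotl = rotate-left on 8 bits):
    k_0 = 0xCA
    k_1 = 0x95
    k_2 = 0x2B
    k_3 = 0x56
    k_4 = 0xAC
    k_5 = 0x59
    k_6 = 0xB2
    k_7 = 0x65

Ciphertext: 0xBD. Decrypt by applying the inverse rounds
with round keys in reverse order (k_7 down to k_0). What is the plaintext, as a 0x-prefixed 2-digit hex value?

0xB7

s_0 = ciphertext = 0xBD
s_1 = InvRound(s_0, k_7) = 0x5B
s_2 = InvRound(s_1, k_6) = 0xE5
s_3 = InvRound(s_2, k_5) = 0x0E
s_4 = InvRound(s_3, k_4) = 0x20
s_5 = InvRound(s_4, k_3) = 0x22
s_6 = InvRound(s_5, k_2) = 0x22
s_7 = InvRound(s_6, k_1) = 0x72
s_8 = InvRound(s_7, k_0) = 0xB7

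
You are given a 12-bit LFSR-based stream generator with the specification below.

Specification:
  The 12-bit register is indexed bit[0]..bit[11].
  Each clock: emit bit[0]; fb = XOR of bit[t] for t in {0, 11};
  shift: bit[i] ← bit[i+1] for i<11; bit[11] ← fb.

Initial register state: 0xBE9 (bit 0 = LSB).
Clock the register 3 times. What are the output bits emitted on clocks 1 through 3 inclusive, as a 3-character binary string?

100

reg_0 = 0xBE9
clock 1: out=1, reg = 0x5F4
clock 2: out=0, reg = 0x2FA
clock 3: out=0, reg = 0x17D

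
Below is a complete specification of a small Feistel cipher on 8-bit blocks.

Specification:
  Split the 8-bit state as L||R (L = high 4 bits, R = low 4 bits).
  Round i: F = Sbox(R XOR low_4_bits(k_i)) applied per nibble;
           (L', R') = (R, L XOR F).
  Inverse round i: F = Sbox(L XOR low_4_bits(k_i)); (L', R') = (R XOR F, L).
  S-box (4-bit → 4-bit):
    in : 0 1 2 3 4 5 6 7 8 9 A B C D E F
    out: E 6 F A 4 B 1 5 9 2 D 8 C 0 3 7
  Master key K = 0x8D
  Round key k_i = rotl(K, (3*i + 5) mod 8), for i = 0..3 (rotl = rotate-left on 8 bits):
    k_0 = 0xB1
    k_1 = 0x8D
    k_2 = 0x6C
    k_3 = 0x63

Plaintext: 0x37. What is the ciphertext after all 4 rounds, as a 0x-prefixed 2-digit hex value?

0xE0

s_0 = plaintext = 0x37
s_1 = Round(s_0, k_0) = 0x72
s_2 = Round(s_1, k_1) = 0x20
s_3 = Round(s_2, k_2) = 0x0E
s_4 = Round(s_3, k_3) = 0xE0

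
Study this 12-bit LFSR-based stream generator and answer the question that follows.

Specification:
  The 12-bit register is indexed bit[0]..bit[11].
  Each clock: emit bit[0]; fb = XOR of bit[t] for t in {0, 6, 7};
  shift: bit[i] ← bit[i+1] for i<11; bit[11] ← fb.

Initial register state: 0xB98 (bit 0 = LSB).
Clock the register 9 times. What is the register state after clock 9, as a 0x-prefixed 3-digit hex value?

reg_0 = 0xB98
clock 1: out=0, reg = 0xDCC
clock 2: out=0, reg = 0x6E6
clock 3: out=0, reg = 0x373
clock 4: out=1, reg = 0x1B9
clock 5: out=1, reg = 0x0DC
clock 6: out=0, reg = 0x06E
clock 7: out=0, reg = 0x837
clock 8: out=1, reg = 0xC1B
clock 9: out=1, reg = 0xE0D

0xE0D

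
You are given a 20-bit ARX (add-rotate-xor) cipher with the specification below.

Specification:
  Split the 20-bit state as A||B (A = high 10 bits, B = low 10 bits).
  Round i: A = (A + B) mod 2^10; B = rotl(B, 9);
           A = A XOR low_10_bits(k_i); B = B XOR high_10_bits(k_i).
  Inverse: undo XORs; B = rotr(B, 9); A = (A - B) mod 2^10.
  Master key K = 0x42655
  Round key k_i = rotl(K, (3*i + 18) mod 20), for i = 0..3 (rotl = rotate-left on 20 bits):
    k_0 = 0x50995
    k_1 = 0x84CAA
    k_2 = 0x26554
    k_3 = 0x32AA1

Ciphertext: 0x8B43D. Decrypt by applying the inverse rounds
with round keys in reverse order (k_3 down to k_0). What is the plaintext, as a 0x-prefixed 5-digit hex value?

s_0 = ciphertext = 0x8B43D
s_1 = InvRound(s_0, k_3) = 0xA79EE
s_2 = InvRound(s_1, k_2) = 0x372EE
s_3 = InvRound(s_2, k_1) = 0x9F1FA
s_4 = InvRound(s_3, k_0) = 0x9E570

0x9E570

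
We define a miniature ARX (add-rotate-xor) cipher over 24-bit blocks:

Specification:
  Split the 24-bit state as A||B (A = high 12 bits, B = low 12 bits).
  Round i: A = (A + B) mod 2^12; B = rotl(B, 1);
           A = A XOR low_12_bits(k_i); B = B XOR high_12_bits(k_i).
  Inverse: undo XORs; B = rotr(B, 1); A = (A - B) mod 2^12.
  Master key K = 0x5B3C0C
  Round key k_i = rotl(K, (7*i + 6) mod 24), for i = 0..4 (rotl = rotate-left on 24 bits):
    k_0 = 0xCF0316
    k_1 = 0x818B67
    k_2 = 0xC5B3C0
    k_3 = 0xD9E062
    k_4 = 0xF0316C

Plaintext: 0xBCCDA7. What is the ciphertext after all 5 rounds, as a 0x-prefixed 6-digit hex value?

s_0 = plaintext = 0xBCCDA7
s_1 = Round(s_0, k_0) = 0xA657BF
s_2 = Round(s_1, k_1) = 0x943766
s_3 = Round(s_2, k_2) = 0x369297
s_4 = Round(s_3, k_3) = 0x6628B0
s_5 = Round(s_4, k_4) = 0xE7EE62

0xE7EE62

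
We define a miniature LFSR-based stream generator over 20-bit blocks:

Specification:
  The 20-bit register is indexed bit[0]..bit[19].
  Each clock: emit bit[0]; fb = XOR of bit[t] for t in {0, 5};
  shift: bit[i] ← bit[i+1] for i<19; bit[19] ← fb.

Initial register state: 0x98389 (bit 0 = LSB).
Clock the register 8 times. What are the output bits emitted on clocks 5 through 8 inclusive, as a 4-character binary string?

reg_0 = 0x98389
clock 1: out=1, reg = 0xCC1C4
clock 2: out=0, reg = 0x660E2
clock 3: out=0, reg = 0xB3071
clock 4: out=1, reg = 0x59838
clock 5: out=0, reg = 0xACC1C
clock 6: out=0, reg = 0x5660E
clock 7: out=0, reg = 0x2B307
clock 8: out=1, reg = 0x95983

0001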